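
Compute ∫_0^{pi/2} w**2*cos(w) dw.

-2 + pi**2/4

Integrate by parts twice (u = w^2, dv = cos(w) dw).
An antiderivative is F(w) = w**2*sin(w) + 2*w*cos(w) - 2*sin(w).
Then F(pi/2) - F(0) = (-2 + pi**2/4) - (0) = -2 + pi**2/4.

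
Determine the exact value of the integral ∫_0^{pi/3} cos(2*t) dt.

sqrt(3)/4

An antiderivative is F(t) = sin(2*t)/2.
Then F(pi/3) - F(0) = (sqrt(3)/4) - (0) = sqrt(3)/4.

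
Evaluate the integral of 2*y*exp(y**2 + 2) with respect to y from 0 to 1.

-exp(2) + exp(3)

Let u = y**2 + 2, so du = 2*y dy. When y = 0, u = 2; when y = 1, u = 3.
The integral becomes ∫ exp(u) du from 2 to 3, with antiderivative exp(u).
Back in y: F(y) = exp(y**2 + 2).
Then F(1) - F(0) = (exp(3)) - (exp(2)) = -exp(2) + exp(3).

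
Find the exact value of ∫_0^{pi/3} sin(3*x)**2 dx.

Use the identity sin^2(3*x) = (1 - cos(6*x))/2.
An antiderivative is F(x) = x/2 - sin(6*x)/12.
Then F(pi/3) - F(0) = (pi/6) - (0) = pi/6.

pi/6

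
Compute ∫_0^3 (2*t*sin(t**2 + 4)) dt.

Let u = t**2 + 4, so du = 2*t dt. When t = 0, u = 4; when t = 3, u = 13.
The integral becomes ∫ sin(u) du from 4 to 13, with antiderivative -cos(u).
Back in t: F(t) = -cos(t**2 + 4).
Then F(3) - F(0) = (-cos(13)) - (-cos(4)) = -cos(13) + cos(4).

-cos(13) + cos(4)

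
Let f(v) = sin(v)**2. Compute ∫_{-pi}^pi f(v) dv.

pi

Use the identity sin^2(v) = (1 - cos(2*v))/2.
An antiderivative is F(v) = v/2 - sin(2*v)/4.
Then F(pi) - F(-pi) = (pi/2) - (-pi/2) = pi.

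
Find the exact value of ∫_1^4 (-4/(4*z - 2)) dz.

-log(7)

An antiderivative is F(z) = -log(4*z - 2).
Then F(4) - F(1) = (-log(14)) - (-log(2)) = -log(7).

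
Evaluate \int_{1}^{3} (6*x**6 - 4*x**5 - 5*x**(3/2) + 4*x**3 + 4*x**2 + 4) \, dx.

By the power rule, an antiderivative is F(x) = 6*x**7/7 - 2*x**6/3 - 2*x**(5/2) + x**4 + 4*x**3/3 + 4*x.
Then F(3) - F(1) = (10623/7 - 18*sqrt(3)) - (95/21) = 31774/21 - 18*sqrt(3).

31774/21 - 18*sqrt(3)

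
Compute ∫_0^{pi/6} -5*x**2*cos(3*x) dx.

Integrate by parts twice (u = x^2, dv = -5*cos(3*x) dx).
An antiderivative is F(x) = -5*x**2*sin(3*x)/3 - 10*x*cos(3*x)/9 + 10*sin(3*x)/27.
Then F(pi/6) - F(0) = (10/27 - 5*pi**2/108) - (0) = 10/27 - 5*pi**2/108.

10/27 - 5*pi**2/108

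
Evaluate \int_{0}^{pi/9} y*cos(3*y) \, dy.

-1/18 + sqrt(3)*pi/54

Integrate by parts once (u = y, dv = cos(3*y) dy).
An antiderivative is F(y) = y*sin(3*y)/3 + cos(3*y)/9.
Then F(pi/9) - F(0) = (1/18 + sqrt(3)*pi/54) - (1/9) = -1/18 + sqrt(3)*pi/54.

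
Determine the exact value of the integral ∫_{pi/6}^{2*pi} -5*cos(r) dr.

An antiderivative is F(r) = -5*sin(r).
Then F(2*pi) - F(pi/6) = (0) - (-5/2) = 5/2.

5/2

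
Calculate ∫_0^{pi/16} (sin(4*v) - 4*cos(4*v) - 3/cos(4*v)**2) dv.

An antiderivative is F(v) = -sin(4*v) - cos(4*v)/4 - 3*tan(4*v)/4.
Then F(pi/16) - F(0) = (-5*sqrt(2)/8 - 3/4) - (-1/4) = -5*sqrt(2)/8 - 1/2.

-5*sqrt(2)/8 - 1/2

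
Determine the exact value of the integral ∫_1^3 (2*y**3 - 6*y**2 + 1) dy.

-10

By the power rule, an antiderivative is F(y) = y**4/2 - 2*y**3 + y.
Then F(3) - F(1) = (-21/2) - (-1/2) = -10.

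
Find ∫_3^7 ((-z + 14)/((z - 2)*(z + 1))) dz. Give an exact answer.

Factor the denominator: z**2 - z - 2 = (z + 1)(z - 2).
Partial fractions: (-z + 14)/((z - 2)*(z + 1)) = -5/(z + 1) + 4/(z - 2).
An antiderivative is F(z) = 4*log(z - 2) - 5*log(z + 1).
Then F(7) - F(3) = (-15*log(2) + 4*log(5)) - (-10*log(2)) = -5*log(2) + 4*log(5).

-5*log(2) + 4*log(5)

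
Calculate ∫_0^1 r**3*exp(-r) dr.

Integrate by parts 3 times (u = r^3, dv = exp(-r) dr).
An antiderivative is F(r) = (-r**3 - 3*r**2 - 6*r - 6)*exp(-r).
Then F(1) - F(0) = (-16*exp(-1)) - (-6) = 6 - 16*exp(-1).

6 - 16*exp(-1)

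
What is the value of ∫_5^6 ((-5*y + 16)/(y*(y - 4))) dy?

-4*log(3) - 5*log(2) + 4*log(5)

Factor the denominator: y**2 - 4*y = y(y - 4).
Partial fractions: (-5*y + 16)/(y*(y - 4)) = -4/y - 1/(y - 4).
An antiderivative is F(y) = -4*log(y) - log(y - 4).
Then F(6) - F(5) = (-4*log(3) - 5*log(2)) - (-4*log(5)) = -4*log(3) - 5*log(2) + 4*log(5).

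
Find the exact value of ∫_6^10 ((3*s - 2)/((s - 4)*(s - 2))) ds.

Factor the denominator: s**2 - 6*s + 8 = (s - 2)(s - 4).
Partial fractions: (3*s - 2)/((s - 4)*(s - 2)) = -2/(s - 2) + 5/(s - 4).
An antiderivative is F(s) = 5*log(s - 4) - 2*log(s - 2).
Then F(10) - F(6) = (-log(2) + 5*log(3)) - (log(2)) = -2*log(2) + 5*log(3).

-2*log(2) + 5*log(3)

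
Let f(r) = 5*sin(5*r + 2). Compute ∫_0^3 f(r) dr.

cos(2) - cos(17)

Let u = 5*r + 2, so du = 5 dr. When r = 0, u = 2; when r = 3, u = 17.
The integral becomes ∫ sin(u) du from 2 to 17, with antiderivative -cos(u).
Back in r: F(r) = -cos(5*r + 2).
Then F(3) - F(0) = (-cos(17)) - (-cos(2)) = cos(2) - cos(17).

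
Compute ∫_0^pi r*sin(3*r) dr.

Integrate by parts once (u = r, dv = sin(3*r) dr).
An antiderivative is F(r) = -r*cos(3*r)/3 + sin(3*r)/9.
Then F(pi) - F(0) = (pi/3) - (0) = pi/3.

pi/3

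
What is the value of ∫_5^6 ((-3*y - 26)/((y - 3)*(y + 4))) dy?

-9*log(3) + 2*log(5) + 7*log(2)

Factor the denominator: y**2 + y - 12 = (y + 4)(y - 3).
Partial fractions: (-3*y - 26)/((y - 3)*(y + 4)) = 2/(y + 4) - 5/(y - 3).
An antiderivative is F(y) = -5*log(y - 3) + 2*log(y + 4).
Then F(6) - F(5) = (-5*log(3) + 2*log(2) + 2*log(5)) - (log(81/32)) = -9*log(3) + 2*log(5) + 7*log(2).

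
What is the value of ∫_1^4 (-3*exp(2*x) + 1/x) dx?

-3*exp(8)/2 + log(4) + 3*exp(2)/2

An antiderivative is F(x) = -3*exp(2*x)/2 + log(x).
Then F(4) - F(1) = (-3*exp(8)/2 + log(4)) - (-3*exp(2)/2) = -3*exp(8)/2 + log(4) + 3*exp(2)/2.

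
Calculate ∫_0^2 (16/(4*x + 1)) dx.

Let u = 4*x + 1, so du = 4 dx. When x = 0, u = 1; when x = 2, u = 9.
The integral becomes 4·∫ 1/u du from 1 to 9, with antiderivative 4*log(u).
Back in x: F(x) = 4*log(4*x + 1).
Then F(2) - F(0) = (8*log(3)) - (0) = 8*log(3).

8*log(3)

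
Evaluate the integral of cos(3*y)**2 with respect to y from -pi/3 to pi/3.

Use the identity cos^2(3*y) = (1 + cos(6*y))/2.
An antiderivative is F(y) = y/2 + sin(6*y)/12.
Then F(pi/3) - F(-pi/3) = (pi/6) - (-pi/6) = pi/3.

pi/3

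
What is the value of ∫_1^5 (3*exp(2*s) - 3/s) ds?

-3*exp(2)/2 - 3*log(5) + 3*exp(10)/2

An antiderivative is F(s) = 3*exp(2*s)/2 - 3*log(s).
Then F(5) - F(1) = (-3*log(5) + 3*exp(10)/2) - (3*exp(2)/2) = -3*exp(2)/2 - 3*log(5) + 3*exp(10)/2.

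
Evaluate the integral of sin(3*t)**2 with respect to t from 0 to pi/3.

Use the identity sin^2(3*t) = (1 - cos(6*t))/2.
An antiderivative is F(t) = t/2 - sin(6*t)/12.
Then F(pi/3) - F(0) = (pi/6) - (0) = pi/6.

pi/6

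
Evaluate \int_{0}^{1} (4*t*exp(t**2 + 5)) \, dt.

-2*(1 - exp(1))*exp(5)

Let u = t**2 + 5, so du = 2*t dt. When t = 0, u = 5; when t = 1, u = 6.
The integral becomes 2·∫ exp(u) du from 5 to 6, with antiderivative 2*exp(u).
Back in t: F(t) = 2*exp(t**2 + 5).
Then F(1) - F(0) = (2*exp(6)) - (2*exp(5)) = -2*(1 - exp(1))*exp(5).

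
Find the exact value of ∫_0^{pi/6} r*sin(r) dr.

-sqrt(3)*pi/12 + 1/2

Integrate by parts once (u = r, dv = sin(r) dr).
An antiderivative is F(r) = -r*cos(r) + sin(r).
Then F(pi/6) - F(0) = (-sqrt(3)*pi/12 + 1/2) - (0) = -sqrt(3)*pi/12 + 1/2.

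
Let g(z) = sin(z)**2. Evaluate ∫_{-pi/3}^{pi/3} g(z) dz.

-sqrt(3)/4 + pi/3

Use the identity sin^2(z) = (1 - cos(2*z))/2.
An antiderivative is F(z) = z/2 - sin(2*z)/4.
Then F(pi/3) - F(-pi/3) = (-sqrt(3)/8 + pi/6) - (-pi/6 + sqrt(3)/8) = -sqrt(3)/4 + pi/3.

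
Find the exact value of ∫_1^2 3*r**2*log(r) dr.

Integrate by parts once (u = ln r, dv = 3*r**2 dr).
An antiderivative is F(r) = r**3*(3*log(r) - 1)/3.
Then F(2) - F(1) = (-8/3 + 8*log(2)) - (-1/3) = -7/3 + 8*log(2).

-7/3 + 8*log(2)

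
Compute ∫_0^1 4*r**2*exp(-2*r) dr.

Integrate by parts twice (u = r^2, dv = 4*exp(-2*r) dr).
An antiderivative is F(r) = (-2*r**2 - 2*r - 1)*exp(-2*r).
Then F(1) - F(0) = (-5*exp(-2)) - (-1) = 1 - 5*exp(-2).

1 - 5*exp(-2)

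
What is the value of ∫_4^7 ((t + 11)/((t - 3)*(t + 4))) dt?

Factor the denominator: t**2 + t - 12 = (t + 4)(t - 3).
Partial fractions: (t + 11)/((t - 3)*(t + 4)) = -1/(t + 4) + 2/(t - 3).
An antiderivative is F(t) = 2*log(t - 3) - log(t + 4).
Then F(7) - F(4) = (log(16/11)) - (-log(8)) = -log(11) + 7*log(2).

-log(11) + 7*log(2)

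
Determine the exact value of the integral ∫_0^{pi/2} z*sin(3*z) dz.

-1/9

Integrate by parts once (u = z, dv = sin(3*z) dz).
An antiderivative is F(z) = -z*cos(3*z)/3 + sin(3*z)/9.
Then F(pi/2) - F(0) = (-1/9) - (0) = -1/9.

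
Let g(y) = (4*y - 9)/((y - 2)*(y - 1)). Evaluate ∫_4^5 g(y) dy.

Factor the denominator: y**2 - 3*y + 2 = (y - 1)(y - 2).
Partial fractions: (4*y - 9)/((y - 2)*(y - 1)) = 5/(y - 1) - 1/(y - 2).
An antiderivative is F(y) = -log(y - 2) + 5*log(y - 1).
Then F(5) - F(4) = (-log(3) + 10*log(2)) - (-log(2) + 5*log(3)) = -6*log(3) + 11*log(2).

-6*log(3) + 11*log(2)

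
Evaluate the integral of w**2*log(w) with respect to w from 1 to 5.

Integrate by parts once (u = ln w, dv = w**2 dw).
An antiderivative is F(w) = w**3*(3*log(w) - 1)/9.
Then F(5) - F(1) = (-125/9 + 125*log(5)/3) - (-1/9) = -124/9 + 125*log(5)/3.

-124/9 + 125*log(5)/3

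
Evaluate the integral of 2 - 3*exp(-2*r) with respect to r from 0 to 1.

(3 + exp(2))*exp(-2)/2

An antiderivative is F(r) = 2*r + 3*exp(-2*r)/2.
Then F(1) - F(0) = (3*exp(-2)/2 + 2) - (3/2) = (3 + exp(2))*exp(-2)/2.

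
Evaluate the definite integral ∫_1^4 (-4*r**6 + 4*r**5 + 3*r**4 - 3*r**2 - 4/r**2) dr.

-212937/35

By the power rule, an antiderivative is F(r) = -4*r**7/7 + 2*r**6/3 + 3*r**5/5 - r**3 + 4/r.
Then F(4) - F(1) = (-638423/105) - (388/105) = -212937/35.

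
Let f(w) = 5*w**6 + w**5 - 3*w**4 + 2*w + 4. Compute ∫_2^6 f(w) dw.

21318128/105

By the power rule, an antiderivative is F(w) = 5*w**7/7 + w**6/6 - 3*w**5/5 + w**2 + 4*w.
Then F(6) - F(2) = (7109364/35) - (9964/105) = 21318128/105.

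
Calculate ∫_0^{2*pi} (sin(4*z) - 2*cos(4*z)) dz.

An antiderivative is F(z) = -sin(4*z)/2 - cos(4*z)/4.
Then F(2*pi) - F(0) = (-1/4) - (-1/4) = 0.

0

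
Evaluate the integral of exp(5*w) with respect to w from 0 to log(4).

Let u = exp(w), so du = exp(w) dw. When w = 0, u = 1; when w = log(4), u = 4.
The integral becomes ∫ u**4 du from 1 to 4, with antiderivative u**5/5.
Back in w: F(w) = exp(5*w)/5.
Then F(log(4)) - F(0) = (1024/5) - (1/5) = 1023/5.

1023/5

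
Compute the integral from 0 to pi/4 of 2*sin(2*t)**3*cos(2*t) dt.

1/4

Let u = sin(2*t), so du = 2*cos(2*t) dt. When t = 0, u = 0; when t = pi/4, u = 1.
The integral becomes ∫ u**3 du from 0 to 1, with antiderivative u**4/4.
Back in t: F(t) = sin(2*t)**4/4.
Then F(pi/4) - F(0) = (1/4) - (0) = 1/4.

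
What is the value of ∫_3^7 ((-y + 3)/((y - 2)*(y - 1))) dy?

log(5/9)

Factor the denominator: y**2 - 3*y + 2 = (y - 1)(y - 2).
Partial fractions: (-y + 3)/((y - 2)*(y - 1)) = -2/(y - 1) + 1/(y - 2).
An antiderivative is F(y) = log(y - 2) - 2*log(y - 1).
Then F(7) - F(3) = (log(5/36)) - (-log(4)) = log(5/9).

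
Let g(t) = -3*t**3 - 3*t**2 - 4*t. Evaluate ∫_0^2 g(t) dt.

By the power rule, an antiderivative is F(t) = -3*t**4/4 - t**3 - 2*t**2.
Then F(2) - F(0) = (-28) - (0) = -28.

-28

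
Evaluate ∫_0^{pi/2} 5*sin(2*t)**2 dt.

Use the identity sin^2(2*t) = (1 - cos(4*t))/2.
An antiderivative is F(t) = 5*t/2 - 5*sin(4*t)/8.
Then F(pi/2) - F(0) = (5*pi/4) - (0) = 5*pi/4.

5*pi/4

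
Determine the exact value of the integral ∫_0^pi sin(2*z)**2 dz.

Use the identity sin^2(2*z) = (1 - cos(4*z))/2.
An antiderivative is F(z) = z/2 - sin(4*z)/8.
Then F(pi) - F(0) = (pi/2) - (0) = pi/2.

pi/2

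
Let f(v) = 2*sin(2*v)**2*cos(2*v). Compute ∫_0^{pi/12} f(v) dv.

1/24

Let u = sin(2*v), so du = 2*cos(2*v) dv. When v = 0, u = 0; when v = pi/12, u = 1/2.
The integral becomes ∫ u**2 du from 0 to 1/2, with antiderivative u**3/3.
Back in v: F(v) = sin(2*v)**3/3.
Then F(pi/12) - F(0) = (1/24) - (0) = 1/24.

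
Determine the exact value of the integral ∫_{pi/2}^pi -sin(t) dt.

-1

An antiderivative is F(t) = cos(t).
Then F(pi) - F(pi/2) = (-1) - (0) = -1.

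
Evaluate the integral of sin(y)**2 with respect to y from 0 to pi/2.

Use the identity sin^2(y) = (1 - cos(2*y))/2.
An antiderivative is F(y) = y/2 - sin(2*y)/4.
Then F(pi/2) - F(0) = (pi/4) - (0) = pi/4.

pi/4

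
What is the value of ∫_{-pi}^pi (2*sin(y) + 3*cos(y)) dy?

0

An antiderivative is F(y) = 3*sin(y) - 2*cos(y).
Then F(pi) - F(-pi) = (2) - (2) = 0.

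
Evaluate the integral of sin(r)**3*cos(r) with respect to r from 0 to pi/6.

1/64

Let u = sin(r), so du = cos(r) dr. When r = 0, u = 0; when r = pi/6, u = 1/2.
The integral becomes ∫ u**3 du from 0 to 1/2, with antiderivative u**4/4.
Back in r: F(r) = sin(r)**4/4.
Then F(pi/6) - F(0) = (1/64) - (0) = 1/64.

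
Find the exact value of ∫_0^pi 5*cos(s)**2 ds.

5*pi/2

Use the identity cos^2(s) = (1 + cos(2*s))/2.
An antiderivative is F(s) = 5*s/2 + 5*sin(2*s)/4.
Then F(pi) - F(0) = (5*pi/2) - (0) = 5*pi/2.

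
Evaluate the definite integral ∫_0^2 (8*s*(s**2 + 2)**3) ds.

1280

Let u = s**2 + 2, so du = 2*s ds. When s = 0, u = 2; when s = 2, u = 6.
The integral becomes 4·∫ u**3 du from 2 to 6, with antiderivative u**4.
Back in s: F(s) = (s**2 + 2)**4.
Then F(2) - F(0) = (1296) - (16) = 1280.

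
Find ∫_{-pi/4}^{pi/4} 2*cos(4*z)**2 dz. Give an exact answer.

pi/2

Use the identity cos^2(4*z) = (1 + cos(8*z))/2.
An antiderivative is F(z) = z + sin(8*z)/8.
Then F(pi/4) - F(-pi/4) = (pi/4) - (-pi/4) = pi/2.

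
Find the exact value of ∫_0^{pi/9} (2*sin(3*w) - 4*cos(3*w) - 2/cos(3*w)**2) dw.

An antiderivative is F(w) = -4*sin(3*w)/3 - 2*cos(3*w)/3 - 2*tan(3*w)/3.
Then F(pi/9) - F(0) = (-4*sqrt(3)/3 - 1/3) - (-2/3) = 1/3 - 4*sqrt(3)/3.

1/3 - 4*sqrt(3)/3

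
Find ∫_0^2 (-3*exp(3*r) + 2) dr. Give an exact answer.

5 - exp(6)

An antiderivative is F(r) = -exp(3*r) + 2*r.
Then F(2) - F(0) = (4 - exp(6)) - (-1) = 5 - exp(6).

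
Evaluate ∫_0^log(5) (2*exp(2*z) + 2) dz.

An antiderivative is F(z) = exp(2*z) + 2*z.
Then F(log(5)) - F(0) = (log(25) + 25) - (1) = 2*log(5) + 24.

2*log(5) + 24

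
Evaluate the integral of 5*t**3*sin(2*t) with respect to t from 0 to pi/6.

-15*sqrt(3)/16 - 5*pi**3/864 + 5*sqrt(3)*pi**2/96 + 5*pi/16

Integrate by parts 3 times (u = t^3, dv = 5*sin(2*t) dt).
An antiderivative is F(t) = -5*t**3*cos(2*t)/2 + 15*t**2*sin(2*t)/4 + 15*t*cos(2*t)/4 - 15*sin(2*t)/8.
Then F(pi/6) - F(0) = (-15*sqrt(3)/16 - 5*pi**3/864 + 5*sqrt(3)*pi**2/96 + 5*pi/16) - (0) = -15*sqrt(3)/16 - 5*pi**3/864 + 5*sqrt(3)*pi**2/96 + 5*pi/16.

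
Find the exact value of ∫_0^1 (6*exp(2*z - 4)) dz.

-(3 - 3*exp(2))*exp(-4)

Let u = 2*z - 4, so du = 2 dz. When z = 0, u = -4; when z = 1, u = -2.
The integral becomes 3·∫ exp(u) du from -4 to -2, with antiderivative 3*exp(u).
Back in z: F(z) = 3*exp(2*z - 4).
Then F(1) - F(0) = (3*exp(-2)) - (3*exp(-4)) = -(3 - 3*exp(2))*exp(-4).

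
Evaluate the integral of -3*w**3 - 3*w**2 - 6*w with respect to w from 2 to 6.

-1264

By the power rule, an antiderivative is F(w) = -3*w**4/4 - w**3 - 3*w**2.
Then F(6) - F(2) = (-1296) - (-32) = -1264.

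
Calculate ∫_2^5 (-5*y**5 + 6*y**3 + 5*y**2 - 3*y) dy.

-23781/2

By the power rule, an antiderivative is F(y) = -5*y**6/6 + 3*y**4/2 + 5*y**3/3 - 3*y**2/2.
Then F(5) - F(2) = (-23825/2) - (-22) = -23781/2.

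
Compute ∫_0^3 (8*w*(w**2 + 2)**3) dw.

Let u = w**2 + 2, so du = 2*w dw. When w = 0, u = 2; when w = 3, u = 11.
The integral becomes 4·∫ u**3 du from 2 to 11, with antiderivative u**4.
Back in w: F(w) = (w**2 + 2)**4.
Then F(3) - F(0) = (14641) - (16) = 14625.

14625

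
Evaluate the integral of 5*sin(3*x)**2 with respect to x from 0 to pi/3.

Use the identity sin^2(3*x) = (1 - cos(6*x))/2.
An antiderivative is F(x) = 5*x/2 - 5*sin(6*x)/12.
Then F(pi/3) - F(0) = (5*pi/6) - (0) = 5*pi/6.

5*pi/6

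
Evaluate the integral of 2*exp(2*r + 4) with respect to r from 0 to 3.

Let u = 2*r + 4, so du = 2 dr. When r = 0, u = 4; when r = 3, u = 10.
The integral becomes ∫ exp(u) du from 4 to 10, with antiderivative exp(u).
Back in r: F(r) = exp(2*r + 4).
Then F(3) - F(0) = (exp(10)) - (exp(4)) = -exp(4) + exp(10).

-exp(4) + exp(10)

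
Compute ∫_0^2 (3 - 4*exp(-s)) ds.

An antiderivative is F(s) = 3*s + 4*exp(-s).
Then F(2) - F(0) = (4*exp(-2) + 6) - (4) = 4*exp(-2) + 2.

4*exp(-2) + 2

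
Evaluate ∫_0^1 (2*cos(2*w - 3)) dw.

-sin(1) + sin(3)

Let u = 2*w - 3, so du = 2 dw. When w = 0, u = -3; when w = 1, u = -1.
The integral becomes ∫ cos(u) du from -3 to -1, with antiderivative sin(u).
Back in w: F(w) = sin(2*w - 3).
Then F(1) - F(0) = (-sin(1)) - (-sin(3)) = -sin(1) + sin(3).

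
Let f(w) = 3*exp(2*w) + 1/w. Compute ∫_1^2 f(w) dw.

-3*exp(2)/2 + log(2) + 3*exp(4)/2

An antiderivative is F(w) = 3*exp(2*w)/2 + log(w).
Then F(2) - F(1) = (log(2) + 3*exp(4)/2) - (3*exp(2)/2) = -3*exp(2)/2 + log(2) + 3*exp(4)/2.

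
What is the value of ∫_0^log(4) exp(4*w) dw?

Let u = exp(w), so du = exp(w) dw. When w = 0, u = 1; when w = log(4), u = 4.
The integral becomes ∫ u**3 du from 1 to 4, with antiderivative u**4/4.
Back in w: F(w) = exp(4*w)/4.
Then F(log(4)) - F(0) = (64) - (1/4) = 255/4.

255/4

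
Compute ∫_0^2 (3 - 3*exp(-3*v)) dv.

exp(-6) + 5

An antiderivative is F(v) = 3*v + exp(-3*v).
Then F(2) - F(0) = (exp(-6) + 6) - (1) = exp(-6) + 5.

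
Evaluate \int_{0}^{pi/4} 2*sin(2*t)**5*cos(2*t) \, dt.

Let u = sin(2*t), so du = 2*cos(2*t) dt. When t = 0, u = 0; when t = pi/4, u = 1.
The integral becomes ∫ u**5 du from 0 to 1, with antiderivative u**6/6.
Back in t: F(t) = sin(2*t)**6/6.
Then F(pi/4) - F(0) = (1/6) - (0) = 1/6.

1/6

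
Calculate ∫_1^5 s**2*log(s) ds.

Integrate by parts once (u = ln s, dv = s**2 ds).
An antiderivative is F(s) = s**3*(3*log(s) - 1)/9.
Then F(5) - F(1) = (-125/9 + 125*log(5)/3) - (-1/9) = -124/9 + 125*log(5)/3.

-124/9 + 125*log(5)/3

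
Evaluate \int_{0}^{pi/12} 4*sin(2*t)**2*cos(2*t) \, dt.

Let u = sin(2*t), so du = 2*cos(2*t) dt. When t = 0, u = 0; when t = pi/12, u = 1/2.
The integral becomes 2·∫ u**2 du from 0 to 1/2, with antiderivative 2*u**3/3.
Back in t: F(t) = 2*sin(2*t)**3/3.
Then F(pi/12) - F(0) = (1/12) - (0) = 1/12.

1/12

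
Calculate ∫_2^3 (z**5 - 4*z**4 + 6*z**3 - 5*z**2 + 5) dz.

By the power rule, an antiderivative is F(z) = z**6/6 - 4*z**5/5 + 3*z**4/2 - 5*z**3/3 + 5*z.
Then F(3) - F(2) = (93/5) - (86/15) = 193/15.

193/15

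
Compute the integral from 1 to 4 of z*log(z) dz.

-15/4 + 16*log(2)

Integrate by parts once (u = ln z, dv = z dz).
An antiderivative is F(z) = z**2*(2*log(z) - 1)/4.
Then F(4) - F(1) = (-4 + 16*log(2)) - (-1/4) = -15/4 + 16*log(2).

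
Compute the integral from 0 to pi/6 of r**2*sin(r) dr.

Integrate by parts twice (u = r^2, dv = sin(r) dr).
An antiderivative is F(r) = -r**2*cos(r) + 2*r*sin(r) + 2*cos(r).
Then F(pi/6) - F(0) = (-sqrt(3)*pi**2/72 + pi/6 + sqrt(3)) - (2) = -2 - sqrt(3)*pi**2/72 + pi/6 + sqrt(3).

-2 - sqrt(3)*pi**2/72 + pi/6 + sqrt(3)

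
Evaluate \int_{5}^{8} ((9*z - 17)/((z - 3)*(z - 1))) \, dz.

Factor the denominator: z**2 - 4*z + 3 = (z - 1)(z - 3).
Partial fractions: (9*z - 17)/((z - 3)*(z - 1)) = 4/(z - 1) + 5/(z - 3).
An antiderivative is F(z) = 5*log(z - 3) + 4*log(z - 1).
Then F(8) - F(5) = (4*log(7) + 5*log(5)) - (13*log(2)) = -13*log(2) + 4*log(7) + 5*log(5).

-13*log(2) + 4*log(7) + 5*log(5)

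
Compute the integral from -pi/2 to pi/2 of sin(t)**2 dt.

pi/2

Use the identity sin^2(t) = (1 - cos(2*t))/2.
An antiderivative is F(t) = t/2 - sin(2*t)/4.
Then F(pi/2) - F(-pi/2) = (pi/4) - (-pi/4) = pi/2.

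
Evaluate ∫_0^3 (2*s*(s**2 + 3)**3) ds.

Let u = s**2 + 3, so du = 2*s ds. When s = 0, u = 3; when s = 3, u = 12.
The integral becomes ∫ u**3 du from 3 to 12, with antiderivative u**4/4.
Back in s: F(s) = (s**2 + 3)**4/4.
Then F(3) - F(0) = (5184) - (81/4) = 20655/4.

20655/4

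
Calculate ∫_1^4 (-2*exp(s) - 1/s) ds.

-2*exp(4) - 2*log(2) + 2*exp(1)

An antiderivative is F(s) = -2*exp(s) - log(s).
Then F(4) - F(1) = (-2*exp(4) - log(4)) - (-2*exp(1)) = -2*exp(4) - 2*log(2) + 2*exp(1).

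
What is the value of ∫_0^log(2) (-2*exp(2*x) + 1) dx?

An antiderivative is F(x) = -exp(2*x) + x.
Then F(log(2)) - F(0) = (-4 + log(2)) - (-1) = -3 + log(2).

-3 + log(2)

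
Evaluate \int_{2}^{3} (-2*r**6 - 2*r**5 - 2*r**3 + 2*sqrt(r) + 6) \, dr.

By the power rule, an antiderivative is F(r) = -2*r**7/7 - r**6/3 - r**4/2 + 4*r**(3/2)/3 + 6*r.
Then F(3) - F(2) = (-12465/14 + 4*sqrt(3)) - (-1132/21 + 8*sqrt(2)/3) = -35131/42 - 8*sqrt(2)/3 + 4*sqrt(3).

-35131/42 - 8*sqrt(2)/3 + 4*sqrt(3)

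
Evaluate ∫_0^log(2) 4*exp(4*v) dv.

Let u = exp(v), so du = exp(v) dv. When v = 0, u = 1; when v = log(2), u = 2.
The integral becomes 4·∫ u**3 du from 1 to 2, with antiderivative u**4.
Back in v: F(v) = exp(4*v).
Then F(log(2)) - F(0) = (16) - (1) = 15.

15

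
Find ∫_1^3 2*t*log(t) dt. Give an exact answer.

-4 + 9*log(3)

Integrate by parts once (u = ln t, dv = 2*t dt).
An antiderivative is F(t) = t**2*(2*log(t) - 1)/2.
Then F(3) - F(1) = (-9/2 + 9*log(3)) - (-1/2) = -4 + 9*log(3).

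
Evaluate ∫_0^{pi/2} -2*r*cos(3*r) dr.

2/9 + pi/3

Integrate by parts once (u = r, dv = -2*cos(3*r) dr).
An antiderivative is F(r) = -2*r*sin(3*r)/3 - 2*cos(3*r)/9.
Then F(pi/2) - F(0) = (pi/3) - (-2/9) = 2/9 + pi/3.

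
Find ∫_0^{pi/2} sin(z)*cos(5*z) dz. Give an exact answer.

1/6

Use the identity sin(z)cos(5*z) = [sin(6*z) + sin(-4*z)]/2.
An antiderivative is F(z) = cos(4*z)/8 - cos(6*z)/12.
Then F(pi/2) - F(0) = (5/24) - (1/24) = 1/6.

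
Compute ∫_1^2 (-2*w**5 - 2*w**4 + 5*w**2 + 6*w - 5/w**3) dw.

-1753/120

By the power rule, an antiderivative is F(w) = -w**6/3 - 2*w**5/5 + 5*w**3/3 + 3*w**2 + 5/(2*w**2).
Then F(2) - F(1) = (-327/40) - (193/30) = -1753/120.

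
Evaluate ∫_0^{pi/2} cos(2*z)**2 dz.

pi/4

Use the identity cos^2(2*z) = (1 + cos(4*z))/2.
An antiderivative is F(z) = z/2 + sin(4*z)/8.
Then F(pi/2) - F(0) = (pi/4) - (0) = pi/4.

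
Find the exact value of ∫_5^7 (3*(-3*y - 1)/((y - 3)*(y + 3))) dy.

Factor the denominator: y**2 - 9 = (y + 3)(y - 3).
Partial fractions: 3*(-3*y - 1)/((y - 3)*(y + 3)) = -4/(y + 3) - 5/(y - 3).
An antiderivative is F(y) = -5*log(y - 3) - 4*log(y + 3).
Then F(7) - F(5) = (-14*log(2) - 4*log(5)) - (-17*log(2)) = -4*log(5) + 3*log(2).

-4*log(5) + 3*log(2)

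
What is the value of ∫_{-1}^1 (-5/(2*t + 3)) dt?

-5*log(5)/2

An antiderivative is F(t) = -5*log(2*t + 3)/2.
Then F(1) - F(-1) = (-5*log(5)/2) - (0) = -5*log(5)/2.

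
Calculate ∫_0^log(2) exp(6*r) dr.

Let u = exp(r), so du = exp(r) dr. When r = 0, u = 1; when r = log(2), u = 2.
The integral becomes ∫ u**5 du from 1 to 2, with antiderivative u**6/6.
Back in r: F(r) = exp(6*r)/6.
Then F(log(2)) - F(0) = (32/3) - (1/6) = 21/2.

21/2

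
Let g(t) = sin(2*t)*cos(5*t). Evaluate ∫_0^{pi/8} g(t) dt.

-2/21 + sqrt(2 - sqrt(2))/12 + sqrt(sqrt(2) + 2)/28

Use the identity sin(2*t)cos(5*t) = [sin(7*t) + sin(-3*t)]/2.
An antiderivative is F(t) = cos(3*t)/6 - cos(7*t)/14.
Then F(pi/8) - F(0) = (sqrt(2 - sqrt(2))/12 + sqrt(sqrt(2) + 2)/28) - (2/21) = -2/21 + sqrt(2 - sqrt(2))/12 + sqrt(sqrt(2) + 2)/28.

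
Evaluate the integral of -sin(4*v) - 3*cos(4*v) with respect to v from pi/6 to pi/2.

3/8 + 3*sqrt(3)/8

An antiderivative is F(v) = -3*sin(4*v)/4 + cos(4*v)/4.
Then F(pi/2) - F(pi/6) = (1/4) - (-3*sqrt(3)/8 - 1/8) = 3/8 + 3*sqrt(3)/8.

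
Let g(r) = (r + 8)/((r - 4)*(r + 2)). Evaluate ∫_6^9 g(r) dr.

Factor the denominator: r**2 - 2*r - 8 = (r + 2)(r - 4).
Partial fractions: (r + 8)/((r - 4)*(r + 2)) = -1/(r + 2) + 2/(r - 4).
An antiderivative is F(r) = 2*log(r - 4) - log(r + 2).
Then F(9) - F(6) = (log(25/11)) - (-log(2)) = log(50/11).

log(50/11)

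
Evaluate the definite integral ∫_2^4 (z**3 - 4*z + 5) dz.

46

By the power rule, an antiderivative is F(z) = z**4/4 - 2*z**2 + 5*z.
Then F(4) - F(2) = (52) - (6) = 46.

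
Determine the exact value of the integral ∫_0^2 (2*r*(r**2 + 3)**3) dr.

580

Let u = r**2 + 3, so du = 2*r dr. When r = 0, u = 3; when r = 2, u = 7.
The integral becomes ∫ u**3 du from 3 to 7, with antiderivative u**4/4.
Back in r: F(r) = (r**2 + 3)**4/4.
Then F(2) - F(0) = (2401/4) - (81/4) = 580.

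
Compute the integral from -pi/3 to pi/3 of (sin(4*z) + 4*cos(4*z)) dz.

-sqrt(3)

An antiderivative is F(z) = sin(4*z) - cos(4*z)/4.
Then F(pi/3) - F(-pi/3) = (1/8 - sqrt(3)/2) - (1/8 + sqrt(3)/2) = -sqrt(3).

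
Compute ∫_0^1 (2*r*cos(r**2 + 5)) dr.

Let u = r**2 + 5, so du = 2*r dr. When r = 0, u = 5; when r = 1, u = 6.
The integral becomes ∫ cos(u) du from 5 to 6, with antiderivative sin(u).
Back in r: F(r) = sin(r**2 + 5).
Then F(1) - F(0) = (sin(6)) - (sin(5)) = sin(6) - sin(5).

sin(6) - sin(5)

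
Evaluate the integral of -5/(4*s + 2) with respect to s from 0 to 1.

-5*log(3)/4

An antiderivative is F(s) = -5*log(4*s + 2)/4.
Then F(1) - F(0) = (-5*log(6)/4) - (-5*log(2)/4) = -5*log(3)/4.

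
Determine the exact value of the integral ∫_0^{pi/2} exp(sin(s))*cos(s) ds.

Let u = sin(s), so du = cos(s) ds. When s = 0, u = 0; when s = pi/2, u = 1.
The integral becomes ∫ exp(u) du from 0 to 1, with antiderivative exp(u).
Back in s: F(s) = exp(sin(s)).
Then F(pi/2) - F(0) = (E) - (1) = -1 + E.

-1 + E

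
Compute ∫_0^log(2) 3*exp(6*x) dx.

63/2

Let u = exp(x), so du = exp(x) dx. When x = 0, u = 1; when x = log(2), u = 2.
The integral becomes 3·∫ u**5 du from 1 to 2, with antiderivative u**6/2.
Back in x: F(x) = exp(6*x)/2.
Then F(log(2)) - F(0) = (32) - (1/2) = 63/2.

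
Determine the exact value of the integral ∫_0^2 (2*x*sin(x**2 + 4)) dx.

Let u = x**2 + 4, so du = 2*x dx. When x = 0, u = 4; when x = 2, u = 8.
The integral becomes ∫ sin(u) du from 4 to 8, with antiderivative -cos(u).
Back in x: F(x) = -cos(x**2 + 4).
Then F(2) - F(0) = (-cos(8)) - (-cos(4)) = cos(4) - cos(8).

cos(4) - cos(8)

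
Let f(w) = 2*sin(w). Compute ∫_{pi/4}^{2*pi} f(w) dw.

An antiderivative is F(w) = -2*cos(w).
Then F(2*pi) - F(pi/4) = (-2) - (-sqrt(2)) = -2 + sqrt(2).

-2 + sqrt(2)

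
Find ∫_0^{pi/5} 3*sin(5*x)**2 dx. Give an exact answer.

Use the identity sin^2(5*x) = (1 - cos(10*x))/2.
An antiderivative is F(x) = 3*x/2 - 3*sin(10*x)/20.
Then F(pi/5) - F(0) = (3*pi/10) - (0) = 3*pi/10.

3*pi/10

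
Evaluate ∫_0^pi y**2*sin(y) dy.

-4 + pi**2

Integrate by parts twice (u = y^2, dv = sin(y) dy).
An antiderivative is F(y) = -y**2*cos(y) + 2*y*sin(y) + 2*cos(y).
Then F(pi) - F(0) = (-2 + pi**2) - (2) = -4 + pi**2.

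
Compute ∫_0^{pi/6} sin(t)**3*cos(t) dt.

Let u = sin(t), so du = cos(t) dt. When t = 0, u = 0; when t = pi/6, u = 1/2.
The integral becomes ∫ u**3 du from 0 to 1/2, with antiderivative u**4/4.
Back in t: F(t) = sin(t)**4/4.
Then F(pi/6) - F(0) = (1/64) - (0) = 1/64.

1/64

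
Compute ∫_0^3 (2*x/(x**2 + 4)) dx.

log(13/4)

Let u = x**2 + 4, so du = 2*x dx. When x = 0, u = 4; when x = 3, u = 13.
The integral becomes ∫ 1/u du from 4 to 13, with antiderivative log(u).
Back in x: F(x) = log(x**2 + 4).
Then F(3) - F(0) = (log(13)) - (log(4)) = log(13/4).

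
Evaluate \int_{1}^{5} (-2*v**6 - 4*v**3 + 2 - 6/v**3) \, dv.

By the power rule, an antiderivative is F(v) = -2*v**7/7 - v**4 + 2*v + 3/v**2.
Then F(5) - F(1) = (-4013854/175) - (26/7) = -4014504/175.

-4014504/175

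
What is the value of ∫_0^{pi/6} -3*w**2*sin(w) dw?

Integrate by parts twice (u = w^2, dv = -3*sin(w) dw).
An antiderivative is F(w) = 3*w**2*cos(w) - 6*w*sin(w) - 6*cos(w).
Then F(pi/6) - F(0) = (-3*sqrt(3) - pi/2 + sqrt(3)*pi**2/24) - (-6) = -3*sqrt(3) - pi/2 + sqrt(3)*pi**2/24 + 6.

-3*sqrt(3) - pi/2 + sqrt(3)*pi**2/24 + 6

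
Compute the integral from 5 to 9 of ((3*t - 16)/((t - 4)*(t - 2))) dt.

Factor the denominator: t**2 - 6*t + 8 = (t - 2)(t - 4).
Partial fractions: (3*t - 16)/((t - 4)*(t - 2)) = 5/(t - 2) - 2/(t - 4).
An antiderivative is F(t) = -2*log(t - 4) + 5*log(t - 2).
Then F(9) - F(5) = (-2*log(5) + 5*log(7)) - (5*log(3)) = -5*log(3) - 2*log(5) + 5*log(7).

-5*log(3) - 2*log(5) + 5*log(7)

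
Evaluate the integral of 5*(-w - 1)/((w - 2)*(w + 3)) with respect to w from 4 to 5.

Factor the denominator: w**2 + w - 6 = (w + 3)(w - 2).
Partial fractions: 5*(-w - 1)/((w - 2)*(w + 3)) = -2/(w + 3) - 3/(w - 2).
An antiderivative is F(w) = -3*log(w - 2) - 2*log(w + 3).
Then F(5) - F(4) = (-6*log(2) - 3*log(3)) - (-2*log(7) - 3*log(2)) = -3*log(3) - 3*log(2) + 2*log(7).

-3*log(3) - 3*log(2) + 2*log(7)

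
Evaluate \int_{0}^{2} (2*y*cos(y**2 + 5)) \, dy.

Let u = y**2 + 5, so du = 2*y dy. When y = 0, u = 5; when y = 2, u = 9.
The integral becomes ∫ cos(u) du from 5 to 9, with antiderivative sin(u).
Back in y: F(y) = sin(y**2 + 5).
Then F(2) - F(0) = (sin(9)) - (sin(5)) = sin(9) - sin(5).

sin(9) - sin(5)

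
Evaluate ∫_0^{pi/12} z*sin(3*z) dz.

sqrt(2)*(4 - pi)/72

Integrate by parts once (u = z, dv = sin(3*z) dz).
An antiderivative is F(z) = -z*cos(3*z)/3 + sin(3*z)/9.
Then F(pi/12) - F(0) = (sqrt(2)*(4 - pi)/72) - (0) = sqrt(2)*(4 - pi)/72.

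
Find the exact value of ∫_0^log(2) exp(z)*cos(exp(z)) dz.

-sin(1) + sin(2)

Let u = exp(z), so du = exp(z) dz. When z = 0, u = 1; when z = log(2), u = 2.
The integral becomes ∫ cos(u) du from 1 to 2, with antiderivative sin(u).
Back in z: F(z) = sin(exp(z)).
Then F(log(2)) - F(0) = (sin(2)) - (sin(1)) = -sin(1) + sin(2).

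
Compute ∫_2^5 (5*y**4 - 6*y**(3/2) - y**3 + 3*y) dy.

By the power rule, an antiderivative is F(y) = -12*y**(5/2)/5 + y**5 - y**4/4 + 3*y**2/2.
Then F(5) - F(2) = (12025/4 - 60*sqrt(5)) - (34 - 48*sqrt(2)/5) = -60*sqrt(5) + 48*sqrt(2)/5 + 11889/4.

-60*sqrt(5) + 48*sqrt(2)/5 + 11889/4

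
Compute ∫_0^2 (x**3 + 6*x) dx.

By the power rule, an antiderivative is F(x) = x**4/4 + 3*x**2.
Then F(2) - F(0) = (16) - (0) = 16.

16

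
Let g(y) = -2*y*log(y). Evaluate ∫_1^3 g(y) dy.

Integrate by parts once (u = ln y, dv = -2*y dy).
An antiderivative is F(y) = -y**2*(2*log(y) - 1)/2.
Then F(3) - F(1) = (9/2 - 9*log(3)) - (1/2) = 4 - 9*log(3).

4 - 9*log(3)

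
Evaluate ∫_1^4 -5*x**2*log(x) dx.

35 - 640*log(2)/3

Integrate by parts once (u = ln x, dv = -5*x**2 dx).
An antiderivative is F(x) = -5*x**3*(3*log(x) - 1)/9.
Then F(4) - F(1) = (320/9 - 640*log(2)/3) - (5/9) = 35 - 640*log(2)/3.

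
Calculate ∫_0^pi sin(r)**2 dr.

Use the identity sin^2(r) = (1 - cos(2*r))/2.
An antiderivative is F(r) = r/2 - sin(2*r)/4.
Then F(pi) - F(0) = (pi/2) - (0) = pi/2.

pi/2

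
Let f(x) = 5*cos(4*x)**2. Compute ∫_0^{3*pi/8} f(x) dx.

15*pi/16

Use the identity cos^2(4*x) = (1 + cos(8*x))/2.
An antiderivative is F(x) = 5*x/2 + 5*sin(8*x)/16.
Then F(3*pi/8) - F(0) = (15*pi/16) - (0) = 15*pi/16.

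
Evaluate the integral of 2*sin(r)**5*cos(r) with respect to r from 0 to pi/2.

1/3

Let u = sin(r), so du = cos(r) dr. When r = 0, u = 0; when r = pi/2, u = 1.
The integral becomes 2·∫ u**5 du from 0 to 1, with antiderivative u**6/3.
Back in r: F(r) = sin(r)**6/3.
Then F(pi/2) - F(0) = (1/3) - (0) = 1/3.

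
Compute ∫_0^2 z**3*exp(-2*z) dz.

Integrate by parts 3 times (u = z^3, dv = exp(-2*z) dz).
An antiderivative is F(z) = (-4*z**3 - 6*z**2 - 6*z - 3)*exp(-2*z)/8.
Then F(2) - F(0) = (-71*exp(-4)/8) - (-3/8) = 3/8 - 71*exp(-4)/8.

3/8 - 71*exp(-4)/8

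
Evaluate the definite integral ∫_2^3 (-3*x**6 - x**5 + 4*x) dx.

-41297/42

By the power rule, an antiderivative is F(x) = -3*x**7/7 - x**6/6 + 2*x**2.
Then F(3) - F(2) = (-14571/14) - (-1208/21) = -41297/42.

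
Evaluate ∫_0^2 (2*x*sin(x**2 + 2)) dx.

Let u = x**2 + 2, so du = 2*x dx. When x = 0, u = 2; when x = 2, u = 6.
The integral becomes ∫ sin(u) du from 2 to 6, with antiderivative -cos(u).
Back in x: F(x) = -cos(x**2 + 2).
Then F(2) - F(0) = (-cos(6)) - (-cos(2)) = -cos(6) + cos(2).

-cos(6) + cos(2)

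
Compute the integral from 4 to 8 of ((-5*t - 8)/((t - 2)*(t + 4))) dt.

-5*log(3) + 2*log(2)

Factor the denominator: t**2 + 2*t - 8 = (t + 4)(t - 2).
Partial fractions: (-5*t - 8)/((t - 2)*(t + 4)) = -2/(t + 4) - 3/(t - 2).
An antiderivative is F(t) = -3*log(t - 2) - 2*log(t + 4).
Then F(8) - F(4) = (-5*log(3) - 7*log(2)) - (-9*log(2)) = -5*log(3) + 2*log(2).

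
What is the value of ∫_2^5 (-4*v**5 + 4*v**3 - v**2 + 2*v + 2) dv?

-9777

By the power rule, an antiderivative is F(v) = -2*v**6/3 + v**4 - v**3/3 + v**2 + 2*v.
Then F(5) - F(2) = (-29395/3) - (-64/3) = -9777.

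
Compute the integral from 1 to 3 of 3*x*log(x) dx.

-6 + 27*log(3)/2

Integrate by parts once (u = ln x, dv = 3*x dx).
An antiderivative is F(x) = 3*x**2*(2*log(x) - 1)/4.
Then F(3) - F(1) = (-27/4 + 27*log(3)/2) - (-3/4) = -6 + 27*log(3)/2.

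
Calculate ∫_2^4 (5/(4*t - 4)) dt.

5*log(3)/4

An antiderivative is F(t) = 5*log(4*t - 4)/4.
Then F(4) - F(2) = (5*log(12)/4) - (5*log(2)/2) = 5*log(3)/4.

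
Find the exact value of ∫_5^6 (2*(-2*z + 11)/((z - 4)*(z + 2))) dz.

Factor the denominator: z**2 - 2*z - 8 = (z + 2)(z - 4).
Partial fractions: 2*(-2*z + 11)/((z - 4)*(z + 2)) = -5/(z + 2) + 1/(z - 4).
An antiderivative is F(z) = log(z - 4) - 5*log(z + 2).
Then F(6) - F(5) = (-14*log(2)) - (-5*log(7)) = -14*log(2) + 5*log(7).

-14*log(2) + 5*log(7)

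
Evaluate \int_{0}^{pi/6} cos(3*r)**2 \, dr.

Use the identity cos^2(3*r) = (1 + cos(6*r))/2.
An antiderivative is F(r) = r/2 + sin(6*r)/12.
Then F(pi/6) - F(0) = (pi/12) - (0) = pi/12.

pi/12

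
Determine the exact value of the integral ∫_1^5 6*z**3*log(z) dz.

Integrate by parts once (u = ln z, dv = 6*z**3 dz).
An antiderivative is F(z) = 3*z**4*(4*log(z) - 1)/8.
Then F(5) - F(1) = (-1875/8 + 1875*log(5)/2) - (-3/8) = -234 + 1875*log(5)/2.

-234 + 1875*log(5)/2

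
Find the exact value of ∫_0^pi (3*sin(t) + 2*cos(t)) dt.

6

An antiderivative is F(t) = 2*sin(t) - 3*cos(t).
Then F(pi) - F(0) = (3) - (-3) = 6.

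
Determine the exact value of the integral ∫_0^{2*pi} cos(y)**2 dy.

pi

Use the identity cos^2(y) = (1 + cos(2*y))/2.
An antiderivative is F(y) = y/2 + sin(2*y)/4.
Then F(2*pi) - F(0) = (pi) - (0) = pi.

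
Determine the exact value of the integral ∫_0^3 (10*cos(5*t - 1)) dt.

2*sin(1) + 2*sin(14)

Let u = 5*t - 1, so du = 5 dt. When t = 0, u = -1; when t = 3, u = 14.
The integral becomes 2·∫ cos(u) du from -1 to 14, with antiderivative 2*sin(u).
Back in t: F(t) = 2*sin(5*t - 1).
Then F(3) - F(0) = (2*sin(14)) - (-2*sin(1)) = 2*sin(1) + 2*sin(14).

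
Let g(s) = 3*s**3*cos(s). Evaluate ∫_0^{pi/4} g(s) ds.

-9*sqrt(2) - 9*sqrt(2)*pi/4 + 3*sqrt(2)*pi**3/128 + 9*sqrt(2)*pi**2/32 + 18

Integrate by parts 3 times (u = s^3, dv = 3*cos(s) ds).
An antiderivative is F(s) = 3*s**3*sin(s) + 9*s**2*cos(s) - 18*s*sin(s) - 18*cos(s).
Then F(pi/4) - F(0) = (3*sqrt(2)*(-384 - 96*pi + pi**3 + 12*pi**2)/128) - (-18) = -9*sqrt(2) - 9*sqrt(2)*pi/4 + 3*sqrt(2)*pi**3/128 + 9*sqrt(2)*pi**2/32 + 18.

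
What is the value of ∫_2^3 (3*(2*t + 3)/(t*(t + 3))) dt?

Factor the denominator: t**2 + 3*t = (t + 3)t.
Partial fractions: 3*(2*t + 3)/(t*(t + 3)) = 3/(t + 3) + 3/t.
An antiderivative is F(t) = 3*log(t) + 3*log(t + 3).
Then F(3) - F(2) = (3*log(2) + 6*log(3)) - (3*log(2) + 3*log(5)) = -3*log(5) + 6*log(3).

-3*log(5) + 6*log(3)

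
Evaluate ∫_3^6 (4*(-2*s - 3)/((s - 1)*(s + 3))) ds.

Factor the denominator: s**2 + 2*s - 3 = (s + 3)(s - 1).
Partial fractions: 4*(-2*s - 3)/((s - 1)*(s + 3)) = -3/(s + 3) - 5/(s - 1).
An antiderivative is F(s) = -5*log(s - 1) - 3*log(s + 3).
Then F(6) - F(3) = (-5*log(5) - 6*log(3)) - (-8*log(2) - 3*log(3)) = -5*log(5) - 3*log(3) + 8*log(2).

-5*log(5) - 3*log(3) + 8*log(2)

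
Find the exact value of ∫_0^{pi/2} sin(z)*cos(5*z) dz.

Use the identity sin(z)cos(5*z) = [sin(6*z) + sin(-4*z)]/2.
An antiderivative is F(z) = cos(4*z)/8 - cos(6*z)/12.
Then F(pi/2) - F(0) = (5/24) - (1/24) = 1/6.

1/6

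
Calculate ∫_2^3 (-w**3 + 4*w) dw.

-25/4

By the power rule, an antiderivative is F(w) = -w**4/4 + 2*w**2.
Then F(3) - F(2) = (-9/4) - (4) = -25/4.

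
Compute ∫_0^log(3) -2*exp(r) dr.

-4

An antiderivative is F(r) = -2*exp(r).
Then F(log(3)) - F(0) = (-6) - (-2) = -4.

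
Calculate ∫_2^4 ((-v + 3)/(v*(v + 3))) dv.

log(50/49)

Factor the denominator: v**2 + 3*v = (v + 3)v.
Partial fractions: (-v + 3)/(v*(v + 3)) = -2/(v + 3) + 1/v.
An antiderivative is F(v) = log(v) - 2*log(v + 3).
Then F(4) - F(2) = (log(4/49)) - (log(2/25)) = log(50/49).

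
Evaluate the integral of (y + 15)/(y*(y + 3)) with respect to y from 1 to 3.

log(48)

Factor the denominator: y**2 + 3*y = (y + 3)y.
Partial fractions: (y + 15)/(y*(y + 3)) = -4/(y + 3) + 5/y.
An antiderivative is F(y) = 5*log(y) - 4*log(y + 3).
Then F(3) - F(1) = (log(3/16)) - (-8*log(2)) = log(48).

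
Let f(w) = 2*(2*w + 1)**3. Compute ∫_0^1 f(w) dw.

20

Let u = 2*w + 1, so du = 2 dw. When w = 0, u = 1; when w = 1, u = 3.
The integral becomes ∫ u**3 du from 1 to 3, with antiderivative u**4/4.
Back in w: F(w) = (2*w + 1)**4/4.
Then F(1) - F(0) = (81/4) - (1/4) = 20.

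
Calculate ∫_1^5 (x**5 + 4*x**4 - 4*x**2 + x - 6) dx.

73888/15

By the power rule, an antiderivative is F(x) = x**6/6 + 4*x**5/5 - 4*x**3/3 + x**2/2 - 6*x.
Then F(5) - F(1) = (4920) - (-88/15) = 73888/15.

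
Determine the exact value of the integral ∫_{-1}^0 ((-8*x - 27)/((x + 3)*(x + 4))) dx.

Factor the denominator: x**2 + 7*x + 12 = (x + 4)(x + 3).
Partial fractions: (-8*x - 27)/((x + 3)*(x + 4)) = -5/(x + 4) - 3/(x + 3).
An antiderivative is F(x) = -3*log(x + 3) - 5*log(x + 4).
Then F(0) - F(-1) = (-10*log(2) - 3*log(3)) - (-5*log(3) - 3*log(2)) = -7*log(2) + 2*log(3).

-7*log(2) + 2*log(3)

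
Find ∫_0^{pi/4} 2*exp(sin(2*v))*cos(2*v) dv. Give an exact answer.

Let u = sin(2*v), so du = 2*cos(2*v) dv. When v = 0, u = 0; when v = pi/4, u = 1.
The integral becomes ∫ exp(u) du from 0 to 1, with antiderivative exp(u).
Back in v: F(v) = exp(sin(2*v)).
Then F(pi/4) - F(0) = (E) - (1) = -1 + E.

-1 + E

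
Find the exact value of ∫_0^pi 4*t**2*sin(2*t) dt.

-2*pi**2

Integrate by parts twice (u = t^2, dv = 4*sin(2*t) dt).
An antiderivative is F(t) = -2*t**2*cos(2*t) + 2*t*sin(2*t) + cos(2*t).
Then F(pi) - F(0) = (1 - 2*pi**2) - (1) = -2*pi**2.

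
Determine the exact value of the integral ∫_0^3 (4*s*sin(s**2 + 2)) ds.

Let u = s**2 + 2, so du = 2*s ds. When s = 0, u = 2; when s = 3, u = 11.
The integral becomes 2·∫ sin(u) du from 2 to 11, with antiderivative -2*cos(u).
Back in s: F(s) = -2*cos(s**2 + 2).
Then F(3) - F(0) = (-2*cos(11)) - (-2*cos(2)) = 2*cos(2) - 2*cos(11).

2*cos(2) - 2*cos(11)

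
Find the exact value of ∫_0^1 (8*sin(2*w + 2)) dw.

4*cos(2) - 4*cos(4)

Let u = 2*w + 2, so du = 2 dw. When w = 0, u = 2; when w = 1, u = 4.
The integral becomes 4·∫ sin(u) du from 2 to 4, with antiderivative -4*cos(u).
Back in w: F(w) = -4*cos(2*w + 2).
Then F(1) - F(0) = (-4*cos(4)) - (-4*cos(2)) = 4*cos(2) - 4*cos(4).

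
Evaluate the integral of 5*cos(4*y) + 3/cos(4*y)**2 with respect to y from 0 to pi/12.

An antiderivative is F(y) = 5*sin(4*y)/4 + 3*tan(4*y)/4.
Then F(pi/12) - F(0) = (11*sqrt(3)/8) - (0) = 11*sqrt(3)/8.

11*sqrt(3)/8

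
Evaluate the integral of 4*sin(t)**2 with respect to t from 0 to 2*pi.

Use the identity sin^2(t) = (1 - cos(2*t))/2.
An antiderivative is F(t) = 2*t - sin(2*t).
Then F(2*pi) - F(0) = (4*pi) - (0) = 4*pi.

4*pi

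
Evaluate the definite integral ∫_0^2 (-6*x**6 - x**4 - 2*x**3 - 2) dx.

-4484/35

By the power rule, an antiderivative is F(x) = -6*x**7/7 - x**5/5 - x**4/2 - 2*x.
Then F(2) - F(0) = (-4484/35) - (0) = -4484/35.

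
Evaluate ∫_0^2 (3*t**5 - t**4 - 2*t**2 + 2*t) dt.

364/15

By the power rule, an antiderivative is F(t) = t**6/2 - t**5/5 - 2*t**3/3 + t**2.
Then F(2) - F(0) = (364/15) - (0) = 364/15.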